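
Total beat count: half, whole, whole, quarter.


Step by step:
Beat values:
  half = 2 beats
  whole = 4 beats
  whole = 4 beats
  quarter = 1 beat
Sum = 2 + 4 + 4 + 1
= 11 beats


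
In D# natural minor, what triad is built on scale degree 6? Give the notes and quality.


Reasoning:
D# natural minor scale: D# E# F# G# A# B C#
Diatonic triad on degree 6 stacks scale notes 6, 1, 3: B D# F#
B→D# = 4 semitones; B→F# = 7 semitones → major triad
= B D# F# (major)


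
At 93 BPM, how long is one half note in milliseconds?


Reasoning:
One quarter-note beat = 60000 / BPM = 60000 / 93 ms
Half note = 2 × quarter note
Duration = 2 × 60000 / 93 = 120000 / 93
= 1290.3 ms


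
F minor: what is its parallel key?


Let's work it out.
Parallel keys share the same tonic but differ in mode
F minor → parallel is F major
= F major


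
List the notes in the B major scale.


Working:
Major scale pattern: W-W-H-W-W-W-H (2-2-1-2-2-2-1 semitones)
Starting from B:
  B + 2 semitones → C#
  C# + 2 semitones → D#
  D# + 1 semitone → E
  E + 2 semitones → F#
  F# + 2 semitones → G#
  G# + 2 semitones → A#
  A# + 1 semitone → B
Scale = B C# D# E F# G# A#


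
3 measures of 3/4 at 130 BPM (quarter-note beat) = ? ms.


Working:
Quarter-note beat duration = 60000 / 130 ms
Beats per measure (3/4) = 3
One measure = 3 × 60000 / 130 = 180000 / 130 ms
3 measures = 3 × 180000 / 130 = 540000 / 130
= 4153.8 ms


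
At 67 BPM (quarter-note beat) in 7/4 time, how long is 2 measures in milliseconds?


Quarter-note beat duration = 60000 / 67 ms
Beats per measure (7/4) = 7
One measure = 7 × 60000 / 67 = 420000 / 67 ms
2 measures = 2 × 420000 / 67 = 840000 / 67
= 12537.3 ms


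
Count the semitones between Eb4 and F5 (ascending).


Reasoning:
Absolute semitone position = octave×12 + chromatic position
Eb4: 4×12 + 3 = 51
F5: 5×12 + 5 = 65
Difference = 65 - 51 = 14
= 14 semitones


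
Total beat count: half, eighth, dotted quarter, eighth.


Solution.
Beat values:
  half = 2 beats
  eighth = 0.5 beats
  dotted quarter = 1.5 beats
  eighth = 0.5 beats
Sum = 2 + 0.5 + 1.5 + 0.5
= 4.5 beats


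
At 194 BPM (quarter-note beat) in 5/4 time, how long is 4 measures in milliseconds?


Quarter-note beat duration = 60000 / 194 ms
Beats per measure (5/4) = 5
One measure = 5 × 60000 / 194 = 300000 / 194 ms
4 measures = 4 × 300000 / 194 = 1200000 / 194
= 6185.6 ms


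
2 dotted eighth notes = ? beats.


Base eighth note = 1/2 beats
Dot 1 adds half the previous value: +1/4
One dotted eighth = 1/2 + 1/4 = 3/4
2 of them = 2 × 3/4 = 3/2
= 3/2 beats


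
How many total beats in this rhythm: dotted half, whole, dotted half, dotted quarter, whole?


Let's work it out.
Beat values:
  dotted half = 3 beats
  whole = 4 beats
  dotted half = 3 beats
  dotted quarter = 1.5 beats
  whole = 4 beats
Sum = 3 + 4 + 3 + 1.5 + 4
= 15.5 beats


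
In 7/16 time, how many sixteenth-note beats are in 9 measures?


Working:
Time signature 7/16: the bottom number 16 means the sixteenth note gets one count
The top number 7 means 7 sixteenth-note beats per measure
Total = 7 × 9 measures
= 63 sixteenth-note beats


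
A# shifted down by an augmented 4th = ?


Let's work it out.
augmented 4th: 4 letter names, 6 semitones
Letter: A - 3 → E
Pitch: A# - 6 semitones, spelled as an E → E
= E


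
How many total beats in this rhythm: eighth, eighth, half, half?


Beat values:
  eighth = 0.5 beats
  eighth = 0.5 beats
  half = 2 beats
  half = 2 beats
Sum = 0.5 + 0.5 + 2 + 2
= 5 beats


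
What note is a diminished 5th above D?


Solution.
A 5th spans 5 letter names, so from D we land on A
A diminished 5th = 6 semitones above D
Spell A at that pitch: Ab
= Ab


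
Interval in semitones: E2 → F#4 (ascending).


Reasoning:
Absolute semitone position = octave×12 + chromatic position
E2: 2×12 + 4 = 28
F#4: 4×12 + 6 = 54
Difference = 54 - 28 = 26
= 26 semitones


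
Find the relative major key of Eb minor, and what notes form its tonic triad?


Solution.
The relative major shares the key signature and is a minor 3rd above the minor tonic
A minor 3rd above Eb is Gb
→ relative major of Eb minor is Gb major
Tonic triad of Gb major = root + major 3rd + perfect 5th = Gb Bb Db
= Gb major; triad = Gb Bb Db


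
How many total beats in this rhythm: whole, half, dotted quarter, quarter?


Working:
Beat values:
  whole = 4 beats
  half = 2 beats
  dotted quarter = 1.5 beats
  quarter = 1 beat
Sum = 4 + 2 + 1.5 + 1
= 8.5 beats


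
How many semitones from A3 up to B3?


Solution.
Absolute semitone position = octave×12 + chromatic position
A3: 3×12 + 9 = 45
B3: 3×12 + 11 = 47
Difference = 47 - 45 = 2
= 2 semitones


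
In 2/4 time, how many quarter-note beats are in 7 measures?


Working:
Time signature 2/4: the bottom number 4 means the quarter note gets one count
The top number 2 means 2 quarter-note beats per measure
Total = 2 × 7 measures
= 14 quarter-note beats


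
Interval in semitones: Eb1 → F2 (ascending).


Working:
Absolute semitone position = octave×12 + chromatic position
Eb1: 1×12 + 3 = 15
F2: 2×12 + 5 = 29
Difference = 29 - 15 = 14
= 14 semitones


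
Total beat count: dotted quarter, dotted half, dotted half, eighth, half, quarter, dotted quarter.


Working:
Beat values:
  dotted quarter = 1.5 beats
  dotted half = 3 beats
  dotted half = 3 beats
  eighth = 0.5 beats
  half = 2 beats
  quarter = 1 beat
  dotted quarter = 1.5 beats
Sum = 1.5 + 3 + 3 + 0.5 + 2 + 1 + 1.5
= 12.5 beats


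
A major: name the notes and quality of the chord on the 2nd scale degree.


A major scale: A B C# D E F# G#
Diatonic triad on degree 2 stacks scale notes 2, 4, 6: B D F#
B→D = 3 semitones; B→F# = 7 semitones → minor triad
= B D F# (minor)


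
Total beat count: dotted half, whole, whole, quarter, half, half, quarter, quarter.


Let's work it out.
Beat values:
  dotted half = 3 beats
  whole = 4 beats
  whole = 4 beats
  quarter = 1 beat
  half = 2 beats
  half = 2 beats
  quarter = 1 beat
  quarter = 1 beat
Sum = 3 + 4 + 4 + 1 + 2 + 2 + 1 + 1
= 18 beats


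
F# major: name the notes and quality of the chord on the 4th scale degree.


F# major scale: F# G# A# B C# D# E#
Diatonic triad on degree 4 stacks scale notes 4, 6, 1: B D# F#
B→D# = 4 semitones; B→F# = 7 semitones → major triad
= B D# F# (major)


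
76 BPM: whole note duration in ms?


Reasoning:
One quarter-note beat = 60000 / BPM = 60000 / 76 ms
Whole note = 4 × quarter note
Duration = 4 × 60000 / 76 = 240000 / 76
= 3157.9 ms


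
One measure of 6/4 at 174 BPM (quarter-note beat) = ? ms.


Let's work it out.
Quarter-note beat duration = 60000 / 174 ms
Beats per measure (6/4) = 6
One measure = 6 × 60000 / 174 = 360000 / 174 ms
= 2069.0 ms


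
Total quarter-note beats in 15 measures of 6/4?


Reasoning:
Time signature 6/4: the bottom number 4 means the quarter note gets one count
The top number 6 means 6 quarter-note beats per measure
Total = 6 × 15 measures
= 90 quarter-note beats


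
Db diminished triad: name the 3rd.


Step by step:
Diminished triad = root + minor 3rd (3 semitones) + diminished 5th (6 semitones)
A triad on Db stacks thirds, so the chord tones use letter names D-F-A
Root: Db
Minor 3rd above Db: Fb
Diminished 5th above Db: Abb
The 3rd = Fb


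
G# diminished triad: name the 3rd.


Working:
Diminished triad = root + minor 3rd (3 semitones) + diminished 5th (6 semitones)
A triad on G# stacks thirds, so the chord tones use letter names G-B-D
Root: G#
Minor 3rd above G#: B
Diminished 5th above G#: D
The 3rd = B


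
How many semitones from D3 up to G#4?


Solution.
Absolute semitone position = octave×12 + chromatic position
D3: 3×12 + 2 = 38
G#4: 4×12 + 8 = 56
Difference = 56 - 38 = 18
= 18 semitones


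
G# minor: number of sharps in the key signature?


Solution.
Sharp minor keys follow the circle of fifths: A(0), E(1), B(2), F#(3), C#(4), G#(5), D#(6), A#(7)
G# minor has 5 sharps
Order of sharps: F# C# G# D# A# E# B# → first 5: F#, C#, G#, D#, A#
= 5 sharps


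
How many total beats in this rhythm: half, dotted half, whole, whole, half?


Working:
Beat values:
  half = 2 beats
  dotted half = 3 beats
  whole = 4 beats
  whole = 4 beats
  half = 2 beats
Sum = 2 + 3 + 4 + 4 + 2
= 15 beats


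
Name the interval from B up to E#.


Working:
Letter names: B → E spans 4 letter names → a 4th
Semitones: B → E# = 6 half-steps
A 4th of 6 semitones is an augmented 4th
= augmented 4th


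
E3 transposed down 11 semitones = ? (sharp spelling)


E3: chromatic position 4 in octave 3 → absolute = 3×12 + 4 = 40
Transpose down 11: 40 - 11 = 29
29 = 2×12 + 5 → F in octave 2
Result = F2


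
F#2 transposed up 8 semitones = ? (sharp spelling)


Working:
F#2: chromatic position 6 in octave 2 → absolute = 2×12 + 6 = 30
Transpose up 8: 30 + 8 = 38
38 = 3×12 + 2 → D in octave 3
Result = D3


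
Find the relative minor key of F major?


The relative minor shares the major's key signature and starts on its 6th degree
6th degree = a major 6th above the tonic; a major 6th above F is D
→ relative minor of F major is D minor
= D minor


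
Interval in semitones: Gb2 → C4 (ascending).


Solution.
Absolute semitone position = octave×12 + chromatic position
Gb2: 2×12 + 6 = 30
C4: 4×12 + 0 = 48
Difference = 48 - 30 = 18
= 18 semitones


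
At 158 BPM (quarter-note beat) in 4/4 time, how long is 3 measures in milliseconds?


Let's work it out.
Quarter-note beat duration = 60000 / 158 ms
Beats per measure (4/4) = 4
One measure = 4 × 60000 / 158 = 240000 / 158 ms
3 measures = 3 × 240000 / 158 = 720000 / 158
= 4557.0 ms


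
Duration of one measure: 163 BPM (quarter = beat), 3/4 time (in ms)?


Quarter-note beat duration = 60000 / 163 ms
Beats per measure (3/4) = 3
One measure = 3 × 60000 / 163 = 180000 / 163 ms
= 1104.3 ms


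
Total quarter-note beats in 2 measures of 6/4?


Time signature 6/4: the bottom number 4 means the quarter note gets one count
The top number 6 means 6 quarter-note beats per measure
Total = 6 × 2 measures
= 12 quarter-note beats


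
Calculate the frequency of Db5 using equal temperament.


Step by step:
f = 440 × 2^(n/12) where n = semitones from A4
Db5: 4 semitones from A4
f = 440 × 2^(4/12)
f = 554.37 Hz


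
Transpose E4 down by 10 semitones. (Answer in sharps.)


E4: chromatic position 4 in octave 4 → absolute = 4×12 + 4 = 52
Transpose down 10: 52 - 10 = 42
42 = 3×12 + 6 → F# in octave 3
Result = F#3


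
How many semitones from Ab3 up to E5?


Working:
Absolute semitone position = octave×12 + chromatic position
Ab3: 3×12 + 8 = 44
E5: 5×12 + 4 = 64
Difference = 64 - 44 = 20
= 20 semitones


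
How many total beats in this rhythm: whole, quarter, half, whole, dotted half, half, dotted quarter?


Reasoning:
Beat values:
  whole = 4 beats
  quarter = 1 beat
  half = 2 beats
  whole = 4 beats
  dotted half = 3 beats
  half = 2 beats
  dotted quarter = 1.5 beats
Sum = 4 + 1 + 2 + 4 + 3 + 2 + 1.5
= 17.5 beats


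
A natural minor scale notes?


Working:
Natural minor scale pattern: W-H-W-W-H-W-W (2-1-2-2-1-2-2 semitones)
Starting from A:
  A + 2 semitones → B
  B + 1 semitone → C
  C + 2 semitones → D
  D + 2 semitones → E
  E + 1 semitone → F
  F + 2 semitones → G
  G + 2 semitones → A
Scale = A B C D E F G


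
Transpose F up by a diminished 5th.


Step by step:
diminished 5th: 5 letter names, 6 semitones
Letter: F + 4 → C
Pitch: F + 6 semitones, spelled as a C → Cb
= Cb


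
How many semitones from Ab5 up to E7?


Let's work it out.
Absolute semitone position = octave×12 + chromatic position
Ab5: 5×12 + 8 = 68
E7: 7×12 + 4 = 88
Difference = 88 - 68 = 20
= 20 semitones


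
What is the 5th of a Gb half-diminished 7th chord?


Working:
Half-diminished 7th chord = root + minor 3rd + diminished 5th + minor 7th
Seventh chords stack in thirds, so the letter names are G-B-D-F
Root: Gb
Minor 3rd above Gb: Bbb
Diminished 5th above Gb: Dbb
Minor 7th above Gb: Fb
The 5th = Dbb


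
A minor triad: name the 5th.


Working:
Minor triad = root + minor 3rd (3 semitones) + perfect 5th (7 semitones)
A triad on A stacks thirds, so the chord tones use letter names A-C-E
Root: A
Minor 3rd above A: C
Perfect 5th above A: E
The 5th = E


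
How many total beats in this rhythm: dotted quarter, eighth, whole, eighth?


Working:
Beat values:
  dotted quarter = 1.5 beats
  eighth = 0.5 beats
  whole = 4 beats
  eighth = 0.5 beats
Sum = 1.5 + 0.5 + 4 + 0.5
= 6.5 beats


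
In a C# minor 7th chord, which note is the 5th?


Step by step:
Minor 7th chord = root + minor 3rd + perfect 5th + minor 7th
Seventh chords stack in thirds, so the letter names are C-E-G-B
Root: C#
Minor 3rd above C#: E
Perfect 5th above C#: G#
Minor 7th above C#: B
The 5th = G#


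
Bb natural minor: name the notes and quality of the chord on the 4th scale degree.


Step by step:
Bb natural minor scale: Bb C Db Eb F Gb Ab
Diatonic triad on degree 4 stacks scale notes 4, 6, 1: Eb Gb Bb
Eb→Gb = 3 semitones; Eb→Bb = 7 semitones → minor triad
= Eb Gb Bb (minor)


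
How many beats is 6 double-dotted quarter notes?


Step by step:
Base quarter note = 1 beat
Dot 1 adds half the previous value: +1/2
Dot 2 adds half the previous value: +1/4
One double-dotted quarter = 1 + 1/2 + 1/4 = 7/4
6 of them = 6 × 7/4 = 21/2
= 21/2 beats


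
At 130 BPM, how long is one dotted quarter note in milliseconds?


Let's work it out.
One quarter-note beat = 60000 / BPM = 60000 / 130 ms
Dotted quarter note = 3/2 × quarter note
Duration = 3/2 × 60000 / 130 = 90000 / 130
= 692.3 ms


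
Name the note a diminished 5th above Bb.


Solution.
A 5th spans 5 letter names, so from B we land on F
A diminished 5th = 6 semitones above Bb
Spell F at that pitch: Fb
= Fb


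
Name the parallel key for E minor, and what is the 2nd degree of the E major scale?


Step by step:
Parallel keys share the same tonic but differ in mode
E minor → parallel is E major
E major scale: E F# G# A B C# D#
= E major; 2nd degree = F#


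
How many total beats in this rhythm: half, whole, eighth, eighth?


Working:
Beat values:
  half = 2 beats
  whole = 4 beats
  eighth = 0.5 beats
  eighth = 0.5 beats
Sum = 2 + 4 + 0.5 + 0.5
= 7 beats


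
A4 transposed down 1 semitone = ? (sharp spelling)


Reasoning:
A4: chromatic position 9 in octave 4 → absolute = 4×12 + 9 = 57
Transpose down 1: 57 - 1 = 56
56 = 4×12 + 8 → G# in octave 4
Result = G#4


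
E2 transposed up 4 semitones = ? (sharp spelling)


Reasoning:
E2: chromatic position 4 in octave 2 → absolute = 2×12 + 4 = 28
Transpose up 4: 28 + 4 = 32
32 = 2×12 + 8 → G# in octave 2
Result = G#2


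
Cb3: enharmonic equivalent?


Let's work it out.
Enharmonic notes sound the same pitch but are spelled with different letter names
Cb and B name the same pitch class
Octave numbers change at C, so Cb3 = B2
= B2


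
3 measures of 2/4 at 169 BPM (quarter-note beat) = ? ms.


Step by step:
Quarter-note beat duration = 60000 / 169 ms
Beats per measure (2/4) = 2
One measure = 2 × 60000 / 169 = 120000 / 169 ms
3 measures = 3 × 120000 / 169 = 360000 / 169
= 2130.2 ms


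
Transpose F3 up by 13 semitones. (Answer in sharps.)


Working:
F3: chromatic position 5 in octave 3 → absolute = 3×12 + 5 = 41
Transpose up 13: 41 + 13 = 54
54 = 4×12 + 6 → F# in octave 4
Result = F#4


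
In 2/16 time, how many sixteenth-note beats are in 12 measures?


Solution.
Time signature 2/16: the bottom number 16 means the sixteenth note gets one count
The top number 2 means 2 sixteenth-note beats per measure
Total = 2 × 12 measures
= 24 sixteenth-note beats


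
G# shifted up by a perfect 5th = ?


Reasoning:
perfect 5th: 5 letter names, 7 semitones
Letter: G + 4 → D
Pitch: G# + 7 semitones, spelled as a D → D#
= D#


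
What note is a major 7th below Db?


Let's work it out.
A 7th spans 7 letter names, so from D we land on E
A major 7th = 11 semitones below Db
Spell E at that pitch: Ebb
= Ebb


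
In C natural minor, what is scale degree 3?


Step by step:
Natural minor scale pattern: W-H-W-W-H-W-W (2-1-2-2-1-2-2 semitones)
Starting from C:
  C + 2 semitones → D
  D + 1 semitone → Eb
  Eb + 2 semitones → F
  F + 2 semitones → G
  G + 1 semitone → Ab
  Ab + 2 semitones → Bb
  Bb + 2 semitones → C
Scale: C D Eb F G Ab Bb
Degree 3 = Eb


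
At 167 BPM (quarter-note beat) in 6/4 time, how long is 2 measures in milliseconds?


Quarter-note beat duration = 60000 / 167 ms
Beats per measure (6/4) = 6
One measure = 6 × 60000 / 167 = 360000 / 167 ms
2 measures = 2 × 360000 / 167 = 720000 / 167
= 4311.4 ms


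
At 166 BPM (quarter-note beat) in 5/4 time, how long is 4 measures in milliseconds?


Quarter-note beat duration = 60000 / 166 ms
Beats per measure (5/4) = 5
One measure = 5 × 60000 / 166 = 300000 / 166 ms
4 measures = 4 × 300000 / 166 = 1200000 / 166
= 7228.9 ms


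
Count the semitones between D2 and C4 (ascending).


Reasoning:
Absolute semitone position = octave×12 + chromatic position
D2: 2×12 + 2 = 26
C4: 4×12 + 0 = 48
Difference = 48 - 26 = 22
= 22 semitones


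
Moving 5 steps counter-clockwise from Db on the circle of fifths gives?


Solution.
Each counter-clockwise step moves down a perfect 5th (= up a perfect 4th)
From Db: Db → F#/Gb → B → E → A → D
= D


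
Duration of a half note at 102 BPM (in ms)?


Reasoning:
One quarter-note beat = 60000 / BPM = 60000 / 102 ms
Half note = 2 × quarter note
Duration = 2 × 60000 / 102 = 120000 / 102
= 1176.5 ms


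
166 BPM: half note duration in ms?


Solution.
One quarter-note beat = 60000 / BPM = 60000 / 166 ms
Half note = 2 × quarter note
Duration = 2 × 60000 / 166 = 120000 / 166
= 722.9 ms


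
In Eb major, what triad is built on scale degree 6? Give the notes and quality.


Working:
Eb major scale: Eb F G Ab Bb C D
Diatonic triad on degree 6 stacks scale notes 6, 1, 3: C Eb G
C→Eb = 3 semitones; C→G = 7 semitones → minor triad
= C Eb G (minor)


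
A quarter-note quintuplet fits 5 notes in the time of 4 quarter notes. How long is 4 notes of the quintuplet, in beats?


Quintuplet: 5 notes occupy the space of 4 quarter notes
Space = 4 × 1 = 4 beats
Each quintuplet note = 4 / 5 = 4/5 beats
4 notes = 4 × 4/5 = 16/5
= 16/5 beats


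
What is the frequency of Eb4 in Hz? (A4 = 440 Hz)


Solution.
f = 440 × 2^(n/12) where n = semitones from A4
Eb4: -6 semitones from A4
f = 440 × 2^(-6/12)
f = 311.13 Hz


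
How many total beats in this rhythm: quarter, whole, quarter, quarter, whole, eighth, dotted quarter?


Solution.
Beat values:
  quarter = 1 beat
  whole = 4 beats
  quarter = 1 beat
  quarter = 1 beat
  whole = 4 beats
  eighth = 0.5 beats
  dotted quarter = 1.5 beats
Sum = 1 + 4 + 1 + 1 + 4 + 0.5 + 1.5
= 13 beats


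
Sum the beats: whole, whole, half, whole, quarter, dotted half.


Working:
Beat values:
  whole = 4 beats
  whole = 4 beats
  half = 2 beats
  whole = 4 beats
  quarter = 1 beat
  dotted half = 3 beats
Sum = 4 + 4 + 2 + 4 + 1 + 3
= 18 beats


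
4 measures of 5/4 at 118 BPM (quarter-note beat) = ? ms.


Step by step:
Quarter-note beat duration = 60000 / 118 ms
Beats per measure (5/4) = 5
One measure = 5 × 60000 / 118 = 300000 / 118 ms
4 measures = 4 × 300000 / 118 = 1200000 / 118
= 10169.5 ms


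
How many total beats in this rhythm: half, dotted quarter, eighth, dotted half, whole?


Reasoning:
Beat values:
  half = 2 beats
  dotted quarter = 1.5 beats
  eighth = 0.5 beats
  dotted half = 3 beats
  whole = 4 beats
Sum = 2 + 1.5 + 0.5 + 3 + 4
= 11 beats


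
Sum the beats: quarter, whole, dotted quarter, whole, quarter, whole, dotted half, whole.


Beat values:
  quarter = 1 beat
  whole = 4 beats
  dotted quarter = 1.5 beats
  whole = 4 beats
  quarter = 1 beat
  whole = 4 beats
  dotted half = 3 beats
  whole = 4 beats
Sum = 1 + 4 + 1.5 + 4 + 1 + 4 + 3 + 4
= 22.5 beats


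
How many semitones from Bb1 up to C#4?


Working:
Absolute semitone position = octave×12 + chromatic position
Bb1: 1×12 + 10 = 22
C#4: 4×12 + 1 = 49
Difference = 49 - 22 = 27
= 27 semitones


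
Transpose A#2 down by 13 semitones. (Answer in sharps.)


Solution.
A#2: chromatic position 10 in octave 2 → absolute = 2×12 + 10 = 34
Transpose down 13: 34 - 13 = 21
21 = 1×12 + 9 → A in octave 1
Result = A1


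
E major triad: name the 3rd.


Reasoning:
Major triad = root + major 3rd (4 semitones) + perfect 5th (7 semitones)
A triad on E stacks thirds, so the chord tones use letter names E-G-B
Root: E
Major 3rd above E: G#
Perfect 5th above E: B
The 3rd = G#


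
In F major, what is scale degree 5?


Major scale pattern: W-W-H-W-W-W-H (2-2-1-2-2-2-1 semitones)
Starting from F:
  F + 2 semitones → G
  G + 2 semitones → A
  A + 1 semitone → Bb
  Bb + 2 semitones → C
  C + 2 semitones → D
  D + 2 semitones → E
  E + 1 semitone → F
Scale: F G A Bb C D E
Degree 5 = C


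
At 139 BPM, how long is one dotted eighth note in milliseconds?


Working:
One quarter-note beat = 60000 / BPM = 60000 / 139 ms
Dotted eighth note = 3/4 × quarter note
Duration = 3/4 × 60000 / 139 = 45000 / 139
= 323.7 ms


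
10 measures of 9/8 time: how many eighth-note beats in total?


Time signature 9/8: the bottom number 8 means the eighth note gets one count
The top number 9 means 9 eighth-note beats per measure
Total = 9 × 10 measures
= 90 eighth-note beats


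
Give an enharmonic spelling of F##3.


Enharmonic notes sound the same pitch but are spelled with different letter names
F## and G name the same pitch class
= G3


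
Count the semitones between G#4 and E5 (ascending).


Let's work it out.
Absolute semitone position = octave×12 + chromatic position
G#4: 4×12 + 8 = 56
E5: 5×12 + 4 = 64
Difference = 64 - 56 = 8
= 8 semitones


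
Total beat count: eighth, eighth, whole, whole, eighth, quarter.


Reasoning:
Beat values:
  eighth = 0.5 beats
  eighth = 0.5 beats
  whole = 4 beats
  whole = 4 beats
  eighth = 0.5 beats
  quarter = 1 beat
Sum = 0.5 + 0.5 + 4 + 4 + 0.5 + 1
= 10.5 beats


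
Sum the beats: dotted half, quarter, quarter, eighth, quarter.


Beat values:
  dotted half = 3 beats
  quarter = 1 beat
  quarter = 1 beat
  eighth = 0.5 beats
  quarter = 1 beat
Sum = 3 + 1 + 1 + 0.5 + 1
= 6.5 beats


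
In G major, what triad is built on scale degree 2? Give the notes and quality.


Let's work it out.
G major scale: G A B C D E F#
Diatonic triad on degree 2 stacks scale notes 2, 4, 6: A C E
A→C = 3 semitones; A→E = 7 semitones → minor triad
= A C E (minor)


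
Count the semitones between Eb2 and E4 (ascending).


Solution.
Absolute semitone position = octave×12 + chromatic position
Eb2: 2×12 + 3 = 27
E4: 4×12 + 4 = 52
Difference = 52 - 27 = 25
= 25 semitones


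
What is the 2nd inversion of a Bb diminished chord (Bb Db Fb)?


Root position: Bb Db Fb
2nd inversion: move root and 3rd up an octave
Bass note: Fb
Notes (bottom to top) = Fb Bb Db


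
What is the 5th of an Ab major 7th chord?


Reasoning:
Major 7th chord = root + major 3rd + perfect 5th + major 7th
Seventh chords stack in thirds, so the letter names are A-C-E-G
Root: Ab
Major 3rd above Ab: C
Perfect 5th above Ab: Eb
Major 7th above Ab: G
The 5th = Eb


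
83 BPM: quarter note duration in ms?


Reasoning:
One quarter-note beat = 60000 / BPM = 60000 / 83 ms
Duration = 60000 / 83
= 722.9 ms


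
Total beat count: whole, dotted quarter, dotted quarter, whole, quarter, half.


Let's work it out.
Beat values:
  whole = 4 beats
  dotted quarter = 1.5 beats
  dotted quarter = 1.5 beats
  whole = 4 beats
  quarter = 1 beat
  half = 2 beats
Sum = 4 + 1.5 + 1.5 + 4 + 1 + 2
= 14 beats


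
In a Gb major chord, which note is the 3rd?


Let's work it out.
Major triad = root + major 3rd (4 semitones) + perfect 5th (7 semitones)
A triad on Gb stacks thirds, so the chord tones use letter names G-B-D
Root: Gb
Major 3rd above Gb: Bb
Perfect 5th above Gb: Db
The 3rd = Bb


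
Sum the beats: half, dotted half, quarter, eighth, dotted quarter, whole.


Solution.
Beat values:
  half = 2 beats
  dotted half = 3 beats
  quarter = 1 beat
  eighth = 0.5 beats
  dotted quarter = 1.5 beats
  whole = 4 beats
Sum = 2 + 3 + 1 + 0.5 + 1.5 + 4
= 12 beats


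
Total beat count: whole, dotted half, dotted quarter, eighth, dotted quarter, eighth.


Working:
Beat values:
  whole = 4 beats
  dotted half = 3 beats
  dotted quarter = 1.5 beats
  eighth = 0.5 beats
  dotted quarter = 1.5 beats
  eighth = 0.5 beats
Sum = 4 + 3 + 1.5 + 0.5 + 1.5 + 0.5
= 11 beats


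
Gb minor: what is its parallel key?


Solution.
Parallel keys share the same tonic but differ in mode
Gb minor → parallel is Gb major
= Gb major


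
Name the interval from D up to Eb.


Reasoning:
Letter names: D → E spans 2 letter names → a 2nd
Semitones: D → Eb = 1 half-step
A 2nd of 1 semitone is a minor 2nd
= minor 2nd


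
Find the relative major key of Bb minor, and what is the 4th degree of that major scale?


Reasoning:
The relative major shares the key signature and is a minor 3rd above the minor tonic
A minor 3rd above Bb is Db
→ relative major of Bb minor is Db major
Db major scale: Db Eb F Gb Ab Bb C
= Db major; 4th degree = Gb


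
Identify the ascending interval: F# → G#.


Letter names: F → G spans 2 letter names → a 2nd
Semitones: F# → G# = 2 half-steps
A 2nd of 2 semitones is a major 2nd
= major 2nd


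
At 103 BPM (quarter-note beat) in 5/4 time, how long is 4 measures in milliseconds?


Quarter-note beat duration = 60000 / 103 ms
Beats per measure (5/4) = 5
One measure = 5 × 60000 / 103 = 300000 / 103 ms
4 measures = 4 × 300000 / 103 = 1200000 / 103
= 11650.5 ms


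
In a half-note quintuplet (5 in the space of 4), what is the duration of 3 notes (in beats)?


Quintuplet: 5 notes occupy the space of 4 half notes
Space = 4 × 2 = 8 beats
Each quintuplet note = 8 / 5 = 8/5 beats
3 notes = 3 × 8/5 = 24/5
= 24/5 beats


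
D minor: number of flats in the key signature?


Working:
Flat minor keys: A(0), D(1), G(2), C(3), F(4), Bb(5), Eb(6), Ab(7)
D minor has 1 flat
Order of flats: Bb Eb Ab Db Gb Cb Fb → first 1: Bb
= 1 flat


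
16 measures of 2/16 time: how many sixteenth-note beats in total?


Let's work it out.
Time signature 2/16: the bottom number 16 means the sixteenth note gets one count
The top number 2 means 2 sixteenth-note beats per measure
Total = 2 × 16 measures
= 32 sixteenth-note beats


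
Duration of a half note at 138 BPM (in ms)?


One quarter-note beat = 60000 / BPM = 60000 / 138 ms
Half note = 2 × quarter note
Duration = 2 × 60000 / 138 = 120000 / 138
= 869.6 ms


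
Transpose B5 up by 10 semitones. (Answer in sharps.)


B5: chromatic position 11 in octave 5 → absolute = 5×12 + 11 = 71
Transpose up 10: 71 + 10 = 81
81 = 6×12 + 9 → A in octave 6
Result = A6


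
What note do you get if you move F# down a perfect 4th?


Working:
perfect 4th: 4 letter names, 5 semitones
Letter: F - 3 → C
Pitch: F# - 5 semitones, spelled as a C → C#
= C#


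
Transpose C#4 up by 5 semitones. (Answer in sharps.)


Let's work it out.
C#4: chromatic position 1 in octave 4 → absolute = 4×12 + 1 = 49
Transpose up 5: 49 + 5 = 54
54 = 4×12 + 6 → F# in octave 4
Result = F#4


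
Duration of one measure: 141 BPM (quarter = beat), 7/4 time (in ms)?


Step by step:
Quarter-note beat duration = 60000 / 141 ms
Beats per measure (7/4) = 7
One measure = 7 × 60000 / 141 = 420000 / 141 ms
= 2978.7 ms


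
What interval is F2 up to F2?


Working:
Letter names: F → F spans 1 letter name → a unison
Semitones: F2 → F2 = 0 half-steps
A unison of 0 semitones is a perfect unison
= perfect unison


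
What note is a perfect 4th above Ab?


A 4th spans 4 letter names, so from A we land on D
A perfect 4th = 5 semitones above Ab
Spell D at that pitch: Db
= Db


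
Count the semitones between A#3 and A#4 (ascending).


Solution.
Absolute semitone position = octave×12 + chromatic position
A#3: 3×12 + 10 = 46
A#4: 4×12 + 10 = 58
Difference = 58 - 46 = 12
= 12 semitones


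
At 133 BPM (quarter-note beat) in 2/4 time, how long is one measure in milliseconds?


Quarter-note beat duration = 60000 / 133 ms
Beats per measure (2/4) = 2
One measure = 2 × 60000 / 133 = 120000 / 133 ms
= 902.3 ms


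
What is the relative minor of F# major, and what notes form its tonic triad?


Step by step:
The relative minor shares the major's key signature and starts on its 6th degree
6th degree = a major 6th above the tonic; a major 6th above F# is D#
→ relative minor of F# major is D# minor
Tonic triad of D# minor = root + minor 3rd + perfect 5th = D# F# A#
= D# minor; triad = D# F# A#


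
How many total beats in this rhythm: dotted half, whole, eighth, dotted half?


Working:
Beat values:
  dotted half = 3 beats
  whole = 4 beats
  eighth = 0.5 beats
  dotted half = 3 beats
Sum = 3 + 4 + 0.5 + 3
= 10.5 beats


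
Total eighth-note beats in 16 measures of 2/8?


Solution.
Time signature 2/8: the bottom number 8 means the eighth note gets one count
The top number 2 means 2 eighth-note beats per measure
Total = 2 × 16 measures
= 32 eighth-note beats


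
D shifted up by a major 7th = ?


Step by step:
major 7th: 7 letter names, 11 semitones
Letter: D + 6 → C
Pitch: D + 11 semitones, spelled as a C → C#
= C#


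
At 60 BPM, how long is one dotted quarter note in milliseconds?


Reasoning:
One quarter-note beat = 60000 / BPM = 60000 / 60 ms
Dotted quarter note = 3/2 × quarter note
Duration = 3/2 × 60000 / 60 = 90000 / 60
= 1500.0 ms


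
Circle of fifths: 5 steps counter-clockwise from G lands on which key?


Step by step:
Each counter-clockwise step moves down a perfect 5th (= up a perfect 4th)
From G: G → C → F → Bb → Eb → Ab
= Ab


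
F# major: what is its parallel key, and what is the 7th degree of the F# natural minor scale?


Working:
Parallel keys share the same tonic but differ in mode
F# major → parallel is F# minor
F# natural minor scale: F# G# A B C# D E
= F# minor; 7th degree = E


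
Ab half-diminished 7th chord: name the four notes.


Reasoning:
Half-diminished 7th chord = root + minor 3rd + diminished 5th + minor 7th
Seventh chords stack in thirds, so the letter names are A-C-E-G
Root: Ab
Minor 3rd above Ab: Cb
Diminished 5th above Ab: Ebb
Minor 7th above Ab: Gb
Chord = Ab Cb Ebb Gb


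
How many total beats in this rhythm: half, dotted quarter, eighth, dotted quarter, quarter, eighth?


Beat values:
  half = 2 beats
  dotted quarter = 1.5 beats
  eighth = 0.5 beats
  dotted quarter = 1.5 beats
  quarter = 1 beat
  eighth = 0.5 beats
Sum = 2 + 1.5 + 0.5 + 1.5 + 1 + 0.5
= 7 beats


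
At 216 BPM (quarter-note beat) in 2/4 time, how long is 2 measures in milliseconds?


Let's work it out.
Quarter-note beat duration = 60000 / 216 ms
Beats per measure (2/4) = 2
One measure = 2 × 60000 / 216 = 120000 / 216 ms
2 measures = 2 × 120000 / 216 = 240000 / 216
= 1111.1 ms


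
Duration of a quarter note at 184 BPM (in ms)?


Step by step:
One quarter-note beat = 60000 / BPM = 60000 / 184 ms
Duration = 60000 / 184
= 326.1 ms


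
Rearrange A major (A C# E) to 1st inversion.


Reasoning:
Root position: A C# E
1st inversion: move root up an octave
Bass note: C#
Notes (bottom to top) = C# E A


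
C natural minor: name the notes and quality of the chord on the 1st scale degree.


Reasoning:
C natural minor scale: C D Eb F G Ab Bb
Diatonic triad on degree 1 stacks scale notes 1, 3, 5: C Eb G
C→Eb = 3 semitones; C→G = 7 semitones → minor triad
= C Eb G (minor)


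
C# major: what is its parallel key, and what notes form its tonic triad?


Parallel keys share the same tonic but differ in mode
C# major → parallel is C# minor
Tonic triad of C# minor = C# E G#
= C# minor; triad = C# E G#


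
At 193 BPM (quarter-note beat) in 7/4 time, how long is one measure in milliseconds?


Let's work it out.
Quarter-note beat duration = 60000 / 193 ms
Beats per measure (7/4) = 7
One measure = 7 × 60000 / 193 = 420000 / 193 ms
= 2176.2 ms


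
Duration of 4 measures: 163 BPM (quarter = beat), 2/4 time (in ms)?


Quarter-note beat duration = 60000 / 163 ms
Beats per measure (2/4) = 2
One measure = 2 × 60000 / 163 = 120000 / 163 ms
4 measures = 4 × 120000 / 163 = 480000 / 163
= 2944.8 ms


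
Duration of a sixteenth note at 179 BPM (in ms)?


One quarter-note beat = 60000 / BPM = 60000 / 179 ms
Sixteenth note = 1/4 × quarter note
Duration = 1/4 × 60000 / 179 = 15000 / 179
= 83.8 ms


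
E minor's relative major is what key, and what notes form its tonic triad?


Step by step:
The relative major shares the key signature and is a minor 3rd above the minor tonic
A minor 3rd above E is G
→ relative major of E minor is G major
Tonic triad of G major = root + major 3rd + perfect 5th = G B D
= G major; triad = G B D


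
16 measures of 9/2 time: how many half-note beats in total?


Time signature 9/2: the bottom number 2 means the half note gets one count
The top number 9 means 9 half-note beats per measure
Total = 9 × 16 measures
= 144 half-note beats


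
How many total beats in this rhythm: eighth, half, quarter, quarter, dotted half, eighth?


Working:
Beat values:
  eighth = 0.5 beats
  half = 2 beats
  quarter = 1 beat
  quarter = 1 beat
  dotted half = 3 beats
  eighth = 0.5 beats
Sum = 0.5 + 2 + 1 + 1 + 3 + 0.5
= 8 beats


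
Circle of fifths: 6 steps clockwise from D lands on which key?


Step by step:
Each clockwise step on the circle of fifths moves up a perfect 5th
From D: D → A → E → B → F#/Gb → Db → Ab
= Ab


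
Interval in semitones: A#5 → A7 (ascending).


Working:
Absolute semitone position = octave×12 + chromatic position
A#5: 5×12 + 10 = 70
A7: 7×12 + 9 = 93
Difference = 93 - 70 = 23
= 23 semitones


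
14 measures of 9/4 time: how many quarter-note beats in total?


Time signature 9/4: the bottom number 4 means the quarter note gets one count
The top number 9 means 9 quarter-note beats per measure
Total = 9 × 14 measures
= 126 quarter-note beats


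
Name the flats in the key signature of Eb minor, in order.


Working:
Flat minor keys: A(0), D(1), G(2), C(3), F(4), Bb(5), Eb(6), Ab(7)
Eb minor has 6 flats
Order of flats: Bb Eb Ab Db Gb Cb Fb → first 6: Bb, Eb, Ab, Db, Gb, Cb
= Bb, Eb, Ab, Db, Gb, Cb


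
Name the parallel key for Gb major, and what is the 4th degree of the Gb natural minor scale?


Solution.
Parallel keys share the same tonic but differ in mode
Gb major → parallel is Gb minor
Gb natural minor scale: Gb Ab Bbb Cb Db Ebb Fb
= Gb minor; 4th degree = Cb


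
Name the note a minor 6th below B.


A 6th spans 6 letter names, so from B we land on D
A minor 6th = 8 semitones below B
Spell D at that pitch: D#
= D#


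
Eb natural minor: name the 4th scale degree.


Natural minor scale pattern: W-H-W-W-H-W-W (2-1-2-2-1-2-2 semitones)
Starting from Eb:
  Eb + 2 semitones → F
  F + 1 semitone → Gb
  Gb + 2 semitones → Ab
  Ab + 2 semitones → Bb
  Bb + 1 semitone → Cb
  Cb + 2 semitones → Db
  Db + 2 semitones → Eb
Scale: Eb F Gb Ab Bb Cb Db
Degree 4 = Ab


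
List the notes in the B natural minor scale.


Let's work it out.
Natural minor scale pattern: W-H-W-W-H-W-W (2-1-2-2-1-2-2 semitones)
Starting from B:
  B + 2 semitones → C#
  C# + 1 semitone → D
  D + 2 semitones → E
  E + 2 semitones → F#
  F# + 1 semitone → G
  G + 2 semitones → A
  A + 2 semitones → B
Scale = B C# D E F# G A


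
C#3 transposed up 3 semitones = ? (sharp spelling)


Solution.
C#3: chromatic position 1 in octave 3 → absolute = 3×12 + 1 = 37
Transpose up 3: 37 + 3 = 40
40 = 3×12 + 4 → E in octave 3
Result = E3


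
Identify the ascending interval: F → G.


Let's work it out.
Letter names: F → G spans 2 letter names → a 2nd
Semitones: F → G = 2 half-steps
A 2nd of 2 semitones is a major 2nd
= major 2nd


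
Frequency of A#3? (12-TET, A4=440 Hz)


f = 440 × 2^(n/12) where n = semitones from A4
A#3: -11 semitones from A4
f = 440 × 2^(-11/12)
f = 233.08 Hz


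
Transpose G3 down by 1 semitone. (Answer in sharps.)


Reasoning:
G3: chromatic position 7 in octave 3 → absolute = 3×12 + 7 = 43
Transpose down 1: 43 - 1 = 42
42 = 3×12 + 6 → F# in octave 3
Result = F#3


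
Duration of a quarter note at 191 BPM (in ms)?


Working:
One quarter-note beat = 60000 / BPM = 60000 / 191 ms
Duration = 60000 / 191
= 314.1 ms


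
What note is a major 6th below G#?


Let's work it out.
A 6th spans 6 letter names, so from G we land on B
A major 6th = 9 semitones below G#
Spell B at that pitch: B
= B


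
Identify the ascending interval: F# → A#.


Step by step:
Letter names: F → A spans 3 letter names → a 3rd
Semitones: F# → A# = 4 half-steps
A 3rd of 4 semitones is a major 3rd
= major 3rd


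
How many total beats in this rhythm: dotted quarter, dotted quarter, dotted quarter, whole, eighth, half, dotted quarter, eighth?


Beat values:
  dotted quarter = 1.5 beats
  dotted quarter = 1.5 beats
  dotted quarter = 1.5 beats
  whole = 4 beats
  eighth = 0.5 beats
  half = 2 beats
  dotted quarter = 1.5 beats
  eighth = 0.5 beats
Sum = 1.5 + 1.5 + 1.5 + 4 + 0.5 + 2 + 1.5 + 0.5
= 13 beats


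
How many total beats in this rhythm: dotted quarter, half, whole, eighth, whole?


Step by step:
Beat values:
  dotted quarter = 1.5 beats
  half = 2 beats
  whole = 4 beats
  eighth = 0.5 beats
  whole = 4 beats
Sum = 1.5 + 2 + 4 + 0.5 + 4
= 12 beats


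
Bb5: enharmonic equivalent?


Reasoning:
Enharmonic notes sound the same pitch but are spelled with different letter names
Bb and A# name the same pitch class
= A#5


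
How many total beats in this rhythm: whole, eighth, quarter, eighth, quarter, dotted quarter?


Let's work it out.
Beat values:
  whole = 4 beats
  eighth = 0.5 beats
  quarter = 1 beat
  eighth = 0.5 beats
  quarter = 1 beat
  dotted quarter = 1.5 beats
Sum = 4 + 0.5 + 1 + 0.5 + 1 + 1.5
= 8.5 beats


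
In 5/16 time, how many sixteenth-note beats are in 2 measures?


Reasoning:
Time signature 5/16: the bottom number 16 means the sixteenth note gets one count
The top number 5 means 5 sixteenth-note beats per measure
Total = 5 × 2 measures
= 10 sixteenth-note beats


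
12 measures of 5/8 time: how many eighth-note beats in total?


Let's work it out.
Time signature 5/8: the bottom number 8 means the eighth note gets one count
The top number 5 means 5 eighth-note beats per measure
Total = 5 × 12 measures
= 60 eighth-note beats


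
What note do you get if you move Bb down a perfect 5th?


perfect 5th: 5 letter names, 7 semitones
Letter: B - 4 → E
Pitch: Bb - 7 semitones, spelled as an E → Eb
= Eb


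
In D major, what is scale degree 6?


Major scale pattern: W-W-H-W-W-W-H (2-2-1-2-2-2-1 semitones)
Starting from D:
  D + 2 semitones → E
  E + 2 semitones → F#
  F# + 1 semitone → G
  G + 2 semitones → A
  A + 2 semitones → B
  B + 2 semitones → C#
  C# + 1 semitone → D
Scale: D E F# G A B C#
Degree 6 = B


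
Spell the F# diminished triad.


Diminished triad = root + minor 3rd (3 semitones) + diminished 5th (6 semitones)
A triad on F# stacks thirds, so the chord tones use letter names F-A-C
Root: F#
Minor 3rd above F#: A
Diminished 5th above F#: C
Chord = F# A C


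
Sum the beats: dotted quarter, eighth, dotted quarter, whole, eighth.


Working:
Beat values:
  dotted quarter = 1.5 beats
  eighth = 0.5 beats
  dotted quarter = 1.5 beats
  whole = 4 beats
  eighth = 0.5 beats
Sum = 1.5 + 0.5 + 1.5 + 4 + 0.5
= 8 beats
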